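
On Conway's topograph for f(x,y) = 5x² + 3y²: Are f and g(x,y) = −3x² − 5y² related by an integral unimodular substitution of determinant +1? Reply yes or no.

D₁ = -60, D₂ = -60
f: flip: (5,0,3)→(3,0,5)
f: reduced (well bottom): (3,0,5) with a≤c, −a<b≤a
g is negative-definite; reduce −g:
−g: reduced (well bottom): (3,0,5) with a≤c, −a<b≤a
flip sign back: reduced form of g is (-3,0,-5)
reduced forms (3, 0, 5) vs (-3, 0, -5) ⇒ inequivalent

no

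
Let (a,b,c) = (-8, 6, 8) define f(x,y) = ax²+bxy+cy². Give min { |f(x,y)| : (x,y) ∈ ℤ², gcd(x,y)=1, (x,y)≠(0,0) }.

river: ρ → (8,10,-6)
river: ρ → (-6,14,4)
river: ρ → (4,10,-12)
river: ρ → (-12,14,2)
river: ρ → (2,14,-12)
river: ρ → (-12,10,4)
river: ρ → (4,14,-6)
river: ρ → (-6,10,8)
river: ρ → (8,6,-8)
river: ρ → (-8,10,6)
river: ρ → (6,14,-4)
river: ρ → (-4,10,12)
river: ρ → (12,14,-2)
river: ρ → (-2,14,12)
river: ρ → (12,10,-4)
river: ρ → (-4,14,6)
river: ρ → (6,10,-8)
river: ρ → (-8,6,8)
closes: descent 0, river 18
min |a| on river = 2

2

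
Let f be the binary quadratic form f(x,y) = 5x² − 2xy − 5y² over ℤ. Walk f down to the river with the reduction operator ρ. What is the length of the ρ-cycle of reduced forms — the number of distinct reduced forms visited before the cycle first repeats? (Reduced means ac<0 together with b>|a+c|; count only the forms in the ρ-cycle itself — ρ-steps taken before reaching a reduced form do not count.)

D = 104, ⌊√D⌋ = 10
descent: ρ → (-5,2,5)  [lands on river]
river: ρ → (5,8,-2)
river: ρ → (-2,8,5)
river: ρ → (5,2,-5)
river: ρ → (-5,8,2)
river: ρ → (2,8,-5)
ρ-cycle length = 6 (tail of 1 descent step not counted)

6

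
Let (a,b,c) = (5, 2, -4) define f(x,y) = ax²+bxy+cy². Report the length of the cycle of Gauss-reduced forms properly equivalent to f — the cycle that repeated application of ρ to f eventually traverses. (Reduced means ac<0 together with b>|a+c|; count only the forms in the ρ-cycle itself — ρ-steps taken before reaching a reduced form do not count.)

D = 84, ⌊√D⌋ = 9
river: ρ → (-4,6,3)
river: ρ → (3,6,-4)
river: ρ → (-4,2,5)
river: ρ → (5,8,-1)
river: ρ → (-1,8,5)
river: ρ → (5,2,-4)
ρ-cycle length = 6 (tail of 0 descent steps not counted)

6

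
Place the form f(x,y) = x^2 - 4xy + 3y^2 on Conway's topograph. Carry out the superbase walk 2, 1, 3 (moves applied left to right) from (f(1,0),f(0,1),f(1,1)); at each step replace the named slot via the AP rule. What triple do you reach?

start (1,3,0) = (f(1,0),f(0,1),f(1,1))
replace slot 2: 2·(1+0) − 3 = -1 → (1,-1,0)
replace slot 1: 2·((-1)+0) − 1 = -3 → (-3,-1,0)
replace slot 3: 2·((-3)+(-1)) − 0 = -8 → (-3,-1,-8)

-3,-1,-8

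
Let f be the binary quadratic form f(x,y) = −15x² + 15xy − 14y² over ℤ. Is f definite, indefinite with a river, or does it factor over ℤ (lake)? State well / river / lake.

D = b²−4ac = 15² − 4·(-15)·(-14) = -615
D < 0 ⇒ definite ⇒ every region one sign ⇒ single well

well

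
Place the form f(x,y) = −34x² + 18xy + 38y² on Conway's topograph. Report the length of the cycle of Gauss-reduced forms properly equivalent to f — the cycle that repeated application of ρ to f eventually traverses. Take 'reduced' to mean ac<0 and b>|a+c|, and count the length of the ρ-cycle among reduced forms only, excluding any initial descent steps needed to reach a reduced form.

D = 5492, ⌊√D⌋ = 74
river: ρ → (38,58,-14)
river: ρ → (-14,54,46)
river: ρ → (46,38,-22)
river: ρ → (-22,50,34)
river: ρ → (34,18,-38)
river: ρ → (-38,58,14)
river: ρ → (14,54,-46)
river: ρ → (-46,38,22)
river: ρ → (22,50,-34)
river: ρ → (-34,18,38)
ρ-cycle length = 10 (tail of 0 descent steps not counted)

10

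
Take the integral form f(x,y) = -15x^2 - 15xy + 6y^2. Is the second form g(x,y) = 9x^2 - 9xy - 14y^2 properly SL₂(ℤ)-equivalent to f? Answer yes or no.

D₁ = 585, D₂ = 585
river cycle of f (length 6): (6, 15, -15), (-15, 15, 6), (6, 21, -6), (-6, 15, 15), (15, 15, -6), (-6, 21, 6)
river cycle of g (length 12): (-14, 9, 9), (9, 9, -14), (-14, 19, 4), (4, 21, -9), (-9, 15, 10), (10, 5, -14), (-14, 23, 1), (1, 23, -14), (-14, 5, 10), (10, 15, -9), … (2 more)
cycles differ ⇒ inequivalent

no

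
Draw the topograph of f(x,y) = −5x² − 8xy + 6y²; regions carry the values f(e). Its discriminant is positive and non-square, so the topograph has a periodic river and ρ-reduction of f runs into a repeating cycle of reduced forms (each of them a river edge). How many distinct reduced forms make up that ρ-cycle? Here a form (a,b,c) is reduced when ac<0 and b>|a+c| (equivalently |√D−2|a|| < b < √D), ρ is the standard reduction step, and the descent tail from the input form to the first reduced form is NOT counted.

D = 184, ⌊√D⌋ = 13
descent: ρ → (6,8,-5)  [lands on river]
river: ρ → (-5,12,2)
river: ρ → (2,12,-5)
river: ρ → (-5,8,6)
river: ρ → (6,4,-7)
river: ρ → (-7,10,3)
river: ρ → (3,8,-10)
river: ρ → (-10,12,1)
river: ρ → (1,12,-10)
river: ρ → (-10,8,3)
river: ρ → (3,10,-7)
river: ρ → (-7,4,6)
ρ-cycle length = 12 (tail of 1 descent step not counted)

12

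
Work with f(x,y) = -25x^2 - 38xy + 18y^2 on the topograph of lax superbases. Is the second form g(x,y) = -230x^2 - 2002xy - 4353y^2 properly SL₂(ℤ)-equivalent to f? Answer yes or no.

D₁ = 3244, D₂ = 3244
river cycle of f (length 38): (18, 38, -25), (-25, 12, 31), (31, 50, -6), (-6, 46, 47), (47, 48, -5), (-5, 52, 27), (27, 56, -1), (-1, 56, 27), (27, 52, -5), (-5, 48, 47), … (28 more)
river cycle of g (length 38): (-25, 12, 31), (31, 50, -6), (-6, 46, 47), (47, 48, -5), (-5, 52, 27), (27, 56, -1), (-1, 56, 27), (27, 52, -5), (-5, 48, 47), (47, 46, -6), … (28 more)
cycles coincide ⇒ equivalent

yes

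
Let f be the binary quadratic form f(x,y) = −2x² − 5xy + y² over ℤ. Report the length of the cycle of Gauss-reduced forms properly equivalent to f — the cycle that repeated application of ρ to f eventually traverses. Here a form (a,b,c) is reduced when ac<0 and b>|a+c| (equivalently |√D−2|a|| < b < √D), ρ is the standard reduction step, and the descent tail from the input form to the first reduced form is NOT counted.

D = 33, ⌊√D⌋ = 5
descent: ρ → (1,5,-2)  [lands on river]
river: ρ → (-2,3,3)
river: ρ → (3,3,-2)
river: ρ → (-2,5,1)
ρ-cycle length = 4 (tail of 1 descent step not counted)

4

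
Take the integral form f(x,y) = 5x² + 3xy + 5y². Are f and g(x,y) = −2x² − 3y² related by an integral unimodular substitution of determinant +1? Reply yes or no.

D₁ = -91, D₂ = -24
discriminants differ ⇒ not SL₂(ℤ)-equivalent

no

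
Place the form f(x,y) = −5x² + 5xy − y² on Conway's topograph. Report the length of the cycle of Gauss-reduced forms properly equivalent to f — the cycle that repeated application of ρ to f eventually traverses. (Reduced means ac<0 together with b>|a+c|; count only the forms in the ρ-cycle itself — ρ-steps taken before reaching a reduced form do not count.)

D = 5, ⌊√D⌋ = 2
descent: ρ → (-1,1,1)  [lands on river]
river: ρ → (1,1,-1)
ρ-cycle length = 2 (tail of 1 descent step not counted)

2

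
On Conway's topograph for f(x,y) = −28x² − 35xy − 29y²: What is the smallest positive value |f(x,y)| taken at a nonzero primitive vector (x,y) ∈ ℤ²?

translate: b→-21 (≡35 mod 56), so (28,35,29)→(28,-21,22)
flip: (28,-21,22)→(22,21,28)
reduced (well bottom): (22,21,28) with a≤c, −a<b≤a
well minimum |f| = |-22| = 22 (negative-definite)

22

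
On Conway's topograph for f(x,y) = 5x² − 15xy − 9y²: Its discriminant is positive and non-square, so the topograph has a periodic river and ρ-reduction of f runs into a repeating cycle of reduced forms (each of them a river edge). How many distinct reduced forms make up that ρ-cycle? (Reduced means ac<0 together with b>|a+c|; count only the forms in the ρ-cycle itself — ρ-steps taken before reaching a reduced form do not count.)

D = 405, ⌊√D⌋ = 20
descent: ρ → (-9,15,5)  [lands on river]
river: ρ → (5,15,-9)
river: ρ → (-9,3,11)
river: ρ → (11,19,-1)
river: ρ → (-1,19,11)
river: ρ → (11,3,-9)
ρ-cycle length = 6 (tail of 1 descent step not counted)

6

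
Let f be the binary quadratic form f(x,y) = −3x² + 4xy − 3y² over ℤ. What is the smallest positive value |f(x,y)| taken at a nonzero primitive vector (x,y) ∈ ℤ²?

translate: b→2 (≡-4 mod 6), so (3,-4,3)→(3,2,2)
flip: (3,2,2)→(2,-2,3)
translate: b→2 (≡-2 mod 4), so (2,-2,3)→(2,2,3)
reduced (well bottom): (2,2,3) with a≤c, −a<b≤a
well minimum |f| = |-2| = 2 (negative-definite)

2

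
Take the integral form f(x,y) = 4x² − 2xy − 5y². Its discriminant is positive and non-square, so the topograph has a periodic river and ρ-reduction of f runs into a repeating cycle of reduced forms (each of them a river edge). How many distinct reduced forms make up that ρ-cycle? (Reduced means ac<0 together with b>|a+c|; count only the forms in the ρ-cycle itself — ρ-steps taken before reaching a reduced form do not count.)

D = 84, ⌊√D⌋ = 9
descent: ρ → (-5,2,4)  [lands on river]
river: ρ → (4,6,-3)
river: ρ → (-3,6,4)
river: ρ → (4,2,-5)
river: ρ → (-5,8,1)
river: ρ → (1,8,-5)
ρ-cycle length = 6 (tail of 1 descent step not counted)

6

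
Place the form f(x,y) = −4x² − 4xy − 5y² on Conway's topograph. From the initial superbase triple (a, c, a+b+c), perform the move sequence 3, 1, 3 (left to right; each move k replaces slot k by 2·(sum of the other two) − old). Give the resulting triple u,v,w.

start (-4,-5,-13) = (f(1,0),f(0,1),f(1,1))
replace slot 3: 2·((-4)+(-5)) − (-13) = -5 → (-4,-5,-5)
replace slot 1: 2·((-5)+(-5)) − (-4) = -16 → (-16,-5,-5)
replace slot 3: 2·((-16)+(-5)) − (-5) = -37 → (-16,-5,-37)

-16,-5,-37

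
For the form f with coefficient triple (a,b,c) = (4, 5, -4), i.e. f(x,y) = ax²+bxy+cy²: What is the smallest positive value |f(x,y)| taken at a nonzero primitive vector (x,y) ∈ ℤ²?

river: ρ → (-4,3,5)
river: ρ → (5,7,-2)
river: ρ → (-2,9,1)
river: ρ → (1,9,-2)
river: ρ → (-2,7,5)
river: ρ → (5,3,-4)
river: ρ → (-4,5,4)
river: ρ → (4,3,-5)
river: ρ → (-5,7,2)
river: ρ → (2,9,-1)
river: ρ → (-1,9,2)
river: ρ → (2,7,-5)
river: ρ → (-5,3,4)
river: ρ → (4,5,-4)
closes: descent 0, river 14
min |a| on river = 1

1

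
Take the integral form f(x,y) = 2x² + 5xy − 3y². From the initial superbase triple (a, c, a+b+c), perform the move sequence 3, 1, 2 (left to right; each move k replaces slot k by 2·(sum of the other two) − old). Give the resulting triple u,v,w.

start (2,-3,4) = (f(1,0),f(0,1),f(1,1))
replace slot 3: 2·(2+(-3)) − 4 = -6 → (2,-3,-6)
replace slot 1: 2·((-3)+(-6)) − 2 = -20 → (-20,-3,-6)
replace slot 2: 2·((-20)+(-6)) − (-3) = -49 → (-20,-49,-6)

-20,-49,-6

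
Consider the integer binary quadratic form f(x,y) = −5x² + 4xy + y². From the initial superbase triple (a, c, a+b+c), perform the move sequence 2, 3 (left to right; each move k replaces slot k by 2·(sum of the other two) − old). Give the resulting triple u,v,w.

start (-5,1,0) = (f(1,0),f(0,1),f(1,1))
replace slot 2: 2·((-5)+0) − 1 = -11 → (-5,-11,0)
replace slot 3: 2·((-5)+(-11)) − 0 = -32 → (-5,-11,-32)

-5,-11,-32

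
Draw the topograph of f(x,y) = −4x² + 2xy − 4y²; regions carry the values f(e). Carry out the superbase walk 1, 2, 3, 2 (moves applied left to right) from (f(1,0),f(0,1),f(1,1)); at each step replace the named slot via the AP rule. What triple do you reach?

start (-4,-4,-6) = (f(1,0),f(0,1),f(1,1))
replace slot 1: 2·((-4)+(-6)) − (-4) = -16 → (-16,-4,-6)
replace slot 2: 2·((-16)+(-6)) − (-4) = -40 → (-16,-40,-6)
replace slot 3: 2·((-16)+(-40)) − (-6) = -106 → (-16,-40,-106)
replace slot 2: 2·((-16)+(-106)) − (-40) = -204 → (-16,-204,-106)

-16,-204,-106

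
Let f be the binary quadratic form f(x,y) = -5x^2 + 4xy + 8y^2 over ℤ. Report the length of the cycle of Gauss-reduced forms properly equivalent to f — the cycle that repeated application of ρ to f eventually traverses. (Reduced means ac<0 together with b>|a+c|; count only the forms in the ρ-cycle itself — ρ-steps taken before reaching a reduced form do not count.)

D = 176, ⌊√D⌋ = 13
river: ρ → (8,12,-1)
river: ρ → (-1,12,8)
river: ρ → (8,4,-5)
river: ρ → (-5,6,7)
river: ρ → (7,8,-4)
river: ρ → (-4,8,7)
river: ρ → (7,6,-5)
river: ρ → (-5,4,8)
ρ-cycle length = 8 (tail of 0 descent steps not counted)

8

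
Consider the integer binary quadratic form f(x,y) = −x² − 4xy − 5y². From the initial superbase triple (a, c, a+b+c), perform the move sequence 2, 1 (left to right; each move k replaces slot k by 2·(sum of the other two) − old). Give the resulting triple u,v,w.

start (-1,-5,-10) = (f(1,0),f(0,1),f(1,1))
replace slot 2: 2·((-1)+(-10)) − (-5) = -17 → (-1,-17,-10)
replace slot 1: 2·((-17)+(-10)) − (-1) = -53 → (-53,-17,-10)

-53,-17,-10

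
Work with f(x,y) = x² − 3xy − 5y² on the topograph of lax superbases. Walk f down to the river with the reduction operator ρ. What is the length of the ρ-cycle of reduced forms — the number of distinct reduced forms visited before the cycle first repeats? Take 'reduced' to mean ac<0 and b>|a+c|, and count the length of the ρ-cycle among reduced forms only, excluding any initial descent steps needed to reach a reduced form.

D = 29, ⌊√D⌋ = 5
descent: ρ → (-5,3,1)
descent: ρ → (1,5,-1)  [lands on river]
river: ρ → (-1,5,1)
ρ-cycle length = 2 (tail of 2 descent steps not counted)

2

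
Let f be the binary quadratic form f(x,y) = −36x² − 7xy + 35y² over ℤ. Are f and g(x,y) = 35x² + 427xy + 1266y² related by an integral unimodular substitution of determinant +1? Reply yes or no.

D₁ = 5089, D₂ = 5089
river cycle of f (length 32): (35, 7, -36), (-36, 65, 6), (6, 67, -25), (-25, 33, 40), (40, 47, -18), (-18, 61, 19), (19, 53, -30), (-30, 67, 5), (5, 63, -56), (-56, 49, 12), … (22 more)
river cycle of g (length 32): (35, 7, -36), (-36, 65, 6), (6, 67, -25), (-25, 33, 40), (40, 47, -18), (-18, 61, 19), (19, 53, -30), (-30, 67, 5), (5, 63, -56), (-56, 49, 12), … (22 more)
cycles coincide ⇒ equivalent

yes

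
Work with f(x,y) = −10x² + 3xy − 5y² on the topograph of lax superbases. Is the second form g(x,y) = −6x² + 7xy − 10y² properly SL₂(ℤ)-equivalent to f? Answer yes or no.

D₁ = -191, D₂ = -191
f is negative-definite; reduce −f:
−f: flip: (10,-3,5)→(5,3,10)
−f: reduced (well bottom): (5,3,10) with a≤c, −a<b≤a
flip sign back: reduced form of f is (-5,-3,-10)
g is negative-definite; reduce −g:
−g: translate: b→5 (≡-7 mod 12), so (6,-7,10)→(6,5,9)
−g: reduced (well bottom): (6,5,9) with a≤c, −a<b≤a
flip sign back: reduced form of g is (-6,-5,-9)
reduced forms (-5, -3, -10) vs (-6, -5, -9) ⇒ inequivalent

no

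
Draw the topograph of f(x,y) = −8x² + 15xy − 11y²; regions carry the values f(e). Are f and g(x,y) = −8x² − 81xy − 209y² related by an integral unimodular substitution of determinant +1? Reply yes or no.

D₁ = -127, D₂ = -127
f is negative-definite; reduce −f:
−f: translate: b→1 (≡-15 mod 16), so (8,-15,11)→(8,1,4)
−f: flip: (8,1,4)→(4,-1,8)
−f: reduced (well bottom): (4,-1,8) with a≤c, −a<b≤a
flip sign back: reduced form of f is (-4,1,-8)
g is negative-definite; reduce −g:
−g: translate: b→1 (≡81 mod 16), so (8,81,209)→(8,1,4)
−g: flip: (8,1,4)→(4,-1,8)
−g: reduced (well bottom): (4,-1,8) with a≤c, −a<b≤a
flip sign back: reduced form of g is (-4,1,-8)
reduced forms (-4, 1, -8) vs (-4, 1, -8) ⇒ equivalent

yes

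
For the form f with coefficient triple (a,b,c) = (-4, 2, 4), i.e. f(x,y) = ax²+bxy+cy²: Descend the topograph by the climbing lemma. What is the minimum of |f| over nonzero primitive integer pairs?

river: ρ → (4,6,-2)
river: ρ → (-2,6,4)
river: ρ → (4,2,-4)
river: ρ → (-4,6,2)
river: ρ → (2,6,-4)
river: ρ → (-4,2,4)
closes: descent 0, river 6
min |a| on river = 2

2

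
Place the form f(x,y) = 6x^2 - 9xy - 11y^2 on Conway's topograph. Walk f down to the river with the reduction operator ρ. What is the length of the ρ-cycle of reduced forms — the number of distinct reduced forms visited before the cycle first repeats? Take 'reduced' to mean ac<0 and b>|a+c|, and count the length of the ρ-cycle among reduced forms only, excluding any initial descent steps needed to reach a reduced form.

D = 345, ⌊√D⌋ = 18
descent: ρ → (-11,9,6)  [lands on river]
river: ρ → (6,15,-5)
river: ρ → (-5,15,6)
river: ρ → (6,9,-11)
river: ρ → (-11,13,4)
river: ρ → (4,11,-14)
river: ρ → (-14,17,1)
river: ρ → (1,17,-14)
river: ρ → (-14,11,4)
river: ρ → (4,13,-11)
ρ-cycle length = 10 (tail of 1 descent step not counted)

10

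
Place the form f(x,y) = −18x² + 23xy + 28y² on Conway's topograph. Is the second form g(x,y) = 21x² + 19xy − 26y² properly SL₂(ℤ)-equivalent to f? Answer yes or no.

D₁ = 2545, D₂ = 2545
river cycle of f (length 38): (28, 33, -13), (-13, 45, 10), (10, 35, -33), (-33, 31, 12), (12, 41, -18), (-18, 31, 22), (22, 13, -27), (-27, 41, 8), (8, 39, -32), (-32, 25, 15), … (28 more)
river cycle of g (length 50): (-26, 33, 14), (14, 23, -36), (-36, 49, 1), (1, 49, -36), (-36, 23, 14), (14, 33, -26), (-26, 19, 21), (21, 23, -24), (-24, 25, 20), (20, 15, -29), … (40 more)
cycles differ ⇒ inequivalent

no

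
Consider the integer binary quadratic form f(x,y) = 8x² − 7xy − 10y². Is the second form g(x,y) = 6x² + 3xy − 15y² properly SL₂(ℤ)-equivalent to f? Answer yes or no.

D₁ = 369, D₂ = 369
river cycle of f (length 16): (-10, 7, 8), (8, 9, -9), (-9, 9, 8), (8, 7, -10), (-10, 13, 5), (5, 17, -4), (-4, 15, 9), (9, 3, -10), (-10, 17, 2), (2, 19, -1), … (6 more)
river cycle of g (length 10): (6, 15, -6), (-6, 9, 12), (12, 15, -3), (-3, 15, 12), (12, 9, -6), (-6, 15, 6), (6, 9, -12), (-12, 15, 3), (3, 15, -12), (-12, 9, 6)
cycles differ ⇒ inequivalent

no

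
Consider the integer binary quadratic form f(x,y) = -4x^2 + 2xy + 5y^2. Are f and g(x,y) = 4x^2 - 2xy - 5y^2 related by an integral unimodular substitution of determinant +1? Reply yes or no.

D₁ = 84, D₂ = 84
river cycle of f (length 6): (5, 8, -1), (-1, 8, 5), (5, 2, -4), (-4, 6, 3), (3, 6, -4), (-4, 2, 5)
river cycle of g (length 6): (-5, 2, 4), (4, 6, -3), (-3, 6, 4), (4, 2, -5), (-5, 8, 1), (1, 8, -5)
cycles differ ⇒ inequivalent

no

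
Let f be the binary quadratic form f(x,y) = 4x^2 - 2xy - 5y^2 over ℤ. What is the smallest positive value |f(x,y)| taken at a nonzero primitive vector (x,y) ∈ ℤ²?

descent: ρ → (-5,2,4)  [lands on river]
river: ρ → (4,6,-3)
river: ρ → (-3,6,4)
river: ρ → (4,2,-5)
river: ρ → (-5,8,1)
river: ρ → (1,8,-5)
closes: descent 1, river 6
min |a| on river = 1

1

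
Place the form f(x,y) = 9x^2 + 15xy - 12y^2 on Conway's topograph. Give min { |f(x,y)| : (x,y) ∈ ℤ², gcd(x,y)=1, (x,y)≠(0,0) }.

river: ρ → (-12,9,12)
river: ρ → (12,15,-9)
river: ρ → (-9,21,6)
river: ρ → (6,15,-18)
river: ρ → (-18,21,3)
river: ρ → (3,21,-18)
river: ρ → (-18,15,6)
river: ρ → (6,21,-9)
river: ρ → (-9,15,12)
river: ρ → (12,9,-12)
river: ρ → (-12,15,9)
river: ρ → (9,21,-6)
river: ρ → (-6,15,18)
river: ρ → (18,21,-3)
river: ρ → (-3,21,18)
river: ρ → (18,15,-6)
river: ρ → (-6,21,9)
river: ρ → (9,15,-12)
closes: descent 0, river 18
min |a| on river = 3

3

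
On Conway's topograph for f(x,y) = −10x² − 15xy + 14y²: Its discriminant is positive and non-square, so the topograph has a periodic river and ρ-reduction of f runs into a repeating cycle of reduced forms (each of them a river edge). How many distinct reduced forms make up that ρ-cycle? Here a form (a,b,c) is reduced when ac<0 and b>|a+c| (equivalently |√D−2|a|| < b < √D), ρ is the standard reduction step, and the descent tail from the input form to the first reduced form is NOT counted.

D = 785, ⌊√D⌋ = 28
descent: ρ → (14,15,-10)  [lands on river]
river: ρ → (-10,25,4)
river: ρ → (4,23,-16)
river: ρ → (-16,9,11)
river: ρ → (11,13,-14)
river: ρ → (-14,15,10)
river: ρ → (10,25,-4)
river: ρ → (-4,23,16)
river: ρ → (16,9,-11)
river: ρ → (-11,13,14)
ρ-cycle length = 10 (tail of 1 descent step not counted)

10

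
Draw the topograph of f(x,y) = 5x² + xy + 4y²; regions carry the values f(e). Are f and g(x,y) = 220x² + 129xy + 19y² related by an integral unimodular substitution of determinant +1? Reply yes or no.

D₁ = -79, D₂ = -79
f: flip: (5,1,4)→(4,-1,5)
f: reduced (well bottom): (4,-1,5) with a≤c, −a<b≤a
g: flip: (220,129,19)→(19,-129,220)
g: translate: b→-15 (≡-129 mod 38), so (19,-129,220)→(19,-15,4)
g: flip: (19,-15,4)→(4,15,19)
g: translate: b→-1 (≡15 mod 8), so (4,15,19)→(4,-1,5)
g: reduced (well bottom): (4,-1,5) with a≤c, −a<b≤a
reduced forms (4, -1, 5) vs (4, -1, 5) ⇒ equivalent

yes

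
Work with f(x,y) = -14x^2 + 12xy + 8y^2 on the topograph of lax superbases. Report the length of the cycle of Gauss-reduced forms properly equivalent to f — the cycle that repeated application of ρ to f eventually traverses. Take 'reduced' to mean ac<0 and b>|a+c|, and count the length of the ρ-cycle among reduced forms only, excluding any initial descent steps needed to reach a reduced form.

D = 592, ⌊√D⌋ = 24
river: ρ → (8,20,-6)
river: ρ → (-6,16,14)
river: ρ → (14,12,-8)
river: ρ → (-8,20,6)
river: ρ → (6,16,-14)
river: ρ → (-14,12,8)
ρ-cycle length = 6 (tail of 0 descent steps not counted)

6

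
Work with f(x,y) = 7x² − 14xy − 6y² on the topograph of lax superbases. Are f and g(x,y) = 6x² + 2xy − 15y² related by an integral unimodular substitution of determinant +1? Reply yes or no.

D₁ = 364, D₂ = 364
river cycle of f (length 8): (-6, 14, 7), (7, 14, -6), (-6, 10, 11), (11, 12, -5), (-5, 18, 2), (2, 18, -5), (-5, 12, 11), (11, 10, -6)
river cycle of g (length 8): (6, 14, -7), (-7, 14, 6), (6, 10, -11), (-11, 12, 5), (5, 18, -2), (-2, 18, 5), (5, 12, -11), (-11, 10, 6)
cycles differ ⇒ inequivalent

no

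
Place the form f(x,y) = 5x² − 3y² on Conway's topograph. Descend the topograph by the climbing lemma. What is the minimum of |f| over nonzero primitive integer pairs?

descent: ρ → (-3,6,2)  [lands on river]
river: ρ → (2,6,-3)
closes: descent 1, river 2
min |a| on river = 2

2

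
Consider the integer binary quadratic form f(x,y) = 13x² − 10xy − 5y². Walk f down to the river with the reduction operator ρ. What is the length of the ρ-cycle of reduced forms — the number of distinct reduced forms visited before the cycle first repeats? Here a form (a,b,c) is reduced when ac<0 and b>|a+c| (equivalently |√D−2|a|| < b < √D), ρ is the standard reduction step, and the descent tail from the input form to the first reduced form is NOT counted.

D = 360, ⌊√D⌋ = 18
descent: ρ → (-5,10,13)  [lands on river]
river: ρ → (13,16,-2)
river: ρ → (-2,16,13)
river: ρ → (13,10,-5)
ρ-cycle length = 4 (tail of 1 descent step not counted)

4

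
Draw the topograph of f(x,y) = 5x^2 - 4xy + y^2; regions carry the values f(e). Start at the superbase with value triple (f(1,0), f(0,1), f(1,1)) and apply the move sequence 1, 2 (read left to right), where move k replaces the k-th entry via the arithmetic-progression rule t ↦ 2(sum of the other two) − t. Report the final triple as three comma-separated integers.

start (5,1,2) = (f(1,0),f(0,1),f(1,1))
replace slot 1: 2·(1+2) − 5 = 1 → (1,1,2)
replace slot 2: 2·(1+2) − 1 = 5 → (1,5,2)

1,5,2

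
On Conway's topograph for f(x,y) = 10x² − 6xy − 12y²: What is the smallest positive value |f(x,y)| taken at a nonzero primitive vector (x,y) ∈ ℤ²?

descent: ρ → (-12,6,10)  [lands on river]
river: ρ → (10,14,-8)
river: ρ → (-8,18,6)
river: ρ → (6,18,-8)
river: ρ → (-8,14,10)
river: ρ → (10,6,-12)
river: ρ → (-12,18,4)
river: ρ → (4,22,-2)
river: ρ → (-2,22,4)
river: ρ → (4,18,-12)
closes: descent 1, river 10
min |a| on river = 2

2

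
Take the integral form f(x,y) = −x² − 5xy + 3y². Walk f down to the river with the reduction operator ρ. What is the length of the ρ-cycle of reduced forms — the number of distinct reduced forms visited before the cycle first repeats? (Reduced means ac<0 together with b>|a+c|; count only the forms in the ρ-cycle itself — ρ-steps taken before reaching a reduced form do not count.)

D = 37, ⌊√D⌋ = 6
descent: ρ → (3,5,-1)  [lands on river]
river: ρ → (-1,5,3)
river: ρ → (3,1,-3)
river: ρ → (-3,5,1)
river: ρ → (1,5,-3)
river: ρ → (-3,1,3)
ρ-cycle length = 6 (tail of 1 descent step not counted)

6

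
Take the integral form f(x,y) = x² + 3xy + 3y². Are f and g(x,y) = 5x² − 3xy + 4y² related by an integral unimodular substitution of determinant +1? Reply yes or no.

D₁ = -3, D₂ = -71
discriminants differ ⇒ not SL₂(ℤ)-equivalent

no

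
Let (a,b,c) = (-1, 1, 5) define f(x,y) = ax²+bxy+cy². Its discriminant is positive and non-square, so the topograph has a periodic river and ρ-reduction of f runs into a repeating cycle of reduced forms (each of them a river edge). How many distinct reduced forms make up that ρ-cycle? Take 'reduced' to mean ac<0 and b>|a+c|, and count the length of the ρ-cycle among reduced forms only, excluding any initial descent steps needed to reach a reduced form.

D = 21, ⌊√D⌋ = 4
descent: ρ → (5,-1,-1)
descent: ρ → (-1,3,3)  [lands on river]
river: ρ → (3,3,-1)
ρ-cycle length = 2 (tail of 2 descent steps not counted)

2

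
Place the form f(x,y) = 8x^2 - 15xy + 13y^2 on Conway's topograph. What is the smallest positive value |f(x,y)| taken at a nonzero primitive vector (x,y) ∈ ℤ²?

translate: b→1 (≡-15 mod 16), so (8,-15,13)→(8,1,6)
flip: (8,1,6)→(6,-1,8)
reduced (well bottom): (6,-1,8) with a≤c, −a<b≤a
well minimum = a = 6

6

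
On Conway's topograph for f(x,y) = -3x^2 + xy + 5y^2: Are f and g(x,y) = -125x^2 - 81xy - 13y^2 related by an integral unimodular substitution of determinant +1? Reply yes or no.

D₁ = 61, D₂ = 61
river cycle of f (length 6): (-3, 7, 1), (1, 7, -3), (-3, 5, 3), (3, 7, -1), (-1, 7, 3), (3, 5, -3)
river cycle of g (length 6): (1, 7, -3), (-3, 5, 3), (3, 7, -1), (-1, 7, 3), (3, 5, -3), (-3, 7, 1)
cycles coincide ⇒ equivalent

yes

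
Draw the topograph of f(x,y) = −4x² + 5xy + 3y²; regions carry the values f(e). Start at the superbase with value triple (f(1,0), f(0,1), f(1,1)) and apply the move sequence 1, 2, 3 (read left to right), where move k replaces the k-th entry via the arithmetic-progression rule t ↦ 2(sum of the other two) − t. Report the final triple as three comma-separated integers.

start (-4,3,4) = (f(1,0),f(0,1),f(1,1))
replace slot 1: 2·(3+4) − (-4) = 18 → (18,3,4)
replace slot 2: 2·(18+4) − 3 = 41 → (18,41,4)
replace slot 3: 2·(18+41) − 4 = 114 → (18,41,114)

18,41,114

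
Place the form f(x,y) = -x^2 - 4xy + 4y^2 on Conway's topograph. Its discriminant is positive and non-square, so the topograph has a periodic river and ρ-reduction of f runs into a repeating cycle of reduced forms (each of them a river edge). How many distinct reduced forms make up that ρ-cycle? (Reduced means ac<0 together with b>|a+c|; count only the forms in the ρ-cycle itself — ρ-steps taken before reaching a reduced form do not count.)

D = 32, ⌊√D⌋ = 5
descent: ρ → (4,4,-1)  [lands on river]
river: ρ → (-1,4,4)
ρ-cycle length = 2 (tail of 1 descent step not counted)

2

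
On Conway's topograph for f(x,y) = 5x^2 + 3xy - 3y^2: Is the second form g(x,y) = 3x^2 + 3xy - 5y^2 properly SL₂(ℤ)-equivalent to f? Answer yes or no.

D₁ = 69, D₂ = 69
river cycle of f (length 4): (-3, 3, 5), (5, 7, -1), (-1, 7, 5), (5, 3, -3)
river cycle of g (length 4): (-5, 7, 1), (1, 7, -5), (-5, 3, 3), (3, 3, -5)
cycles differ ⇒ inequivalent

no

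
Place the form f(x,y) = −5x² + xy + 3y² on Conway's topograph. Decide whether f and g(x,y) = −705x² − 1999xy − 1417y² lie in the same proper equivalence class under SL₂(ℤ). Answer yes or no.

D₁ = 61, D₂ = 61
river cycle of f (length 6): (3, 5, -3), (-3, 7, 1), (1, 7, -3), (-3, 5, 3), (3, 7, -1), (-1, 7, 3)
river cycle of g (length 6): (-3, 7, 1), (1, 7, -3), (-3, 5, 3), (3, 7, -1), (-1, 7, 3), (3, 5, -3)
cycles coincide ⇒ equivalent

yes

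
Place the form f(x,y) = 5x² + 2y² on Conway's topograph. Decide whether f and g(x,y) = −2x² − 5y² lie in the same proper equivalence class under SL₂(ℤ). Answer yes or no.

D₁ = -40, D₂ = -40
f: flip: (5,0,2)→(2,0,5)
f: reduced (well bottom): (2,0,5) with a≤c, −a<b≤a
g is negative-definite; reduce −g:
−g: reduced (well bottom): (2,0,5) with a≤c, −a<b≤a
flip sign back: reduced form of g is (-2,0,-5)
reduced forms (2, 0, 5) vs (-2, 0, -5) ⇒ inequivalent

no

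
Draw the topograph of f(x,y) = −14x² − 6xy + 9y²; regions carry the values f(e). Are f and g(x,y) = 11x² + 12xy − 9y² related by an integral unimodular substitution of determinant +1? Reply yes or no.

D₁ = 540, D₂ = 540
river cycle of f (length 8): (9, 6, -14), (-14, 22, 1), (1, 22, -14), (-14, 6, 9), (9, 12, -11), (-11, 10, 10), (10, 10, -11), (-11, 12, 9)
river cycle of g (length 8): (-9, 6, 14), (14, 22, -1), (-1, 22, 14), (14, 6, -9), (-9, 12, 11), (11, 10, -10), (-10, 10, 11), (11, 12, -9)
cycles differ ⇒ inequivalent

no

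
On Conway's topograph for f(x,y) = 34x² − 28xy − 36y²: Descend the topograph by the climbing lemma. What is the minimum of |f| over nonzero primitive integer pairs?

descent: ρ → (-36,28,34)  [lands on river]
river: ρ → (34,40,-30)
river: ρ → (-30,20,44)
river: ρ → (44,68,-6)
river: ρ → (-6,64,66)
river: ρ → (66,68,-4)
river: ρ → (-4,68,66)
river: ρ → (66,64,-6)
river: ρ → (-6,68,44)
river: ρ → (44,20,-30)
river: ρ → (-30,40,34)
river: ρ → (34,28,-36)
river: ρ → (-36,44,26)
river: ρ → (26,60,-20)
river: ρ → (-20,60,26)
river: ρ → (26,44,-36)
closes: descent 1, river 16
min |a| on river = 4

4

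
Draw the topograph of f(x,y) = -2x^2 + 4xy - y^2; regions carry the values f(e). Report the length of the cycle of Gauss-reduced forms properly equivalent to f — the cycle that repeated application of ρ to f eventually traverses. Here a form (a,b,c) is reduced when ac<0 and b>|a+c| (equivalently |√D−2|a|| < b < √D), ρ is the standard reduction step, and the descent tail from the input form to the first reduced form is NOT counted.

D = 8, ⌊√D⌋ = 2
descent: ρ → (-1,2,1)  [lands on river]
river: ρ → (1,2,-1)
ρ-cycle length = 2 (tail of 1 descent step not counted)

2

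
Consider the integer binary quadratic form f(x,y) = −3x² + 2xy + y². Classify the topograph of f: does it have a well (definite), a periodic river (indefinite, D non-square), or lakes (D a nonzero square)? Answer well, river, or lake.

D = b²−4ac = 2² − 4·(-3)·1 = 16
D = 4² is a perfect square ⇒ form factors over ℤ ⇒ lakes

lake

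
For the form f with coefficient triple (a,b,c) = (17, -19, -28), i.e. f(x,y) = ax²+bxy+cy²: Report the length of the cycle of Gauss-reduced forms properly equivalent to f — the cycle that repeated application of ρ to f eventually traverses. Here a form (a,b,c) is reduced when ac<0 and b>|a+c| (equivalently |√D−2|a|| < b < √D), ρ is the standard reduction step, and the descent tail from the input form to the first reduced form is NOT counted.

D = 2265, ⌊√D⌋ = 47
descent: ρ → (-28,19,17)  [lands on river]
river: ρ → (17,15,-30)
river: ρ → (-30,45,2)
river: ρ → (2,47,-7)
river: ρ → (-7,37,32)
river: ρ → (32,27,-12)
river: ρ → (-12,45,5)
river: ρ → (5,45,-12)
river: ρ → (-12,27,32)
river: ρ → (32,37,-7)
river: ρ → (-7,47,2)
river: ρ → (2,45,-30)
river: ρ → (-30,15,17)
river: ρ → (17,19,-28)
river: ρ → (-28,37,8)
river: ρ → (8,43,-13)
river: ρ → (-13,35,20)
river: ρ → (20,45,-3)
river: ρ → (-3,45,20)
river: ρ → (20,35,-13)
river: ρ → (-13,43,8)
river: ρ → (8,37,-28)
ρ-cycle length = 22 (tail of 1 descent step not counted)

22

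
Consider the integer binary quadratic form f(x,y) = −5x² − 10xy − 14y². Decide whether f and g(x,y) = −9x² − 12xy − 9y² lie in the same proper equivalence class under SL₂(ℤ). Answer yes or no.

D₁ = -180, D₂ = -180
f is negative-definite; reduce −f:
−f: translate: b→0 (≡10 mod 10), so (5,10,14)→(5,0,9)
−f: reduced (well bottom): (5,0,9) with a≤c, −a<b≤a
flip sign back: reduced form of f is (-5,0,-9)
g is negative-definite; reduce −g:
−g: translate: b→-6 (≡12 mod 18), so (9,12,9)→(9,-6,6)
−g: flip: (9,-6,6)→(6,6,9)
−g: reduced (well bottom): (6,6,9) with a≤c, −a<b≤a
flip sign back: reduced form of g is (-6,-6,-9)
reduced forms (-5, 0, -9) vs (-6, -6, -9) ⇒ inequivalent

no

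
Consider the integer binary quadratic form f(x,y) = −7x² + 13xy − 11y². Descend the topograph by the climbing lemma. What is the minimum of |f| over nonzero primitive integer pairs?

translate: b→1 (≡-13 mod 14), so (7,-13,11)→(7,1,5)
flip: (7,1,5)→(5,-1,7)
reduced (well bottom): (5,-1,7) with a≤c, −a<b≤a
well minimum |f| = |-5| = 5 (negative-definite)

5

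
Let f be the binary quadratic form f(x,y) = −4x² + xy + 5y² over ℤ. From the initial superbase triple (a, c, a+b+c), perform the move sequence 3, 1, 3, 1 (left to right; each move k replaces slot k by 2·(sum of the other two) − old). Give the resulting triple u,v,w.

start (-4,5,2) = (f(1,0),f(0,1),f(1,1))
replace slot 3: 2·((-4)+5) − 2 = 0 → (-4,5,0)
replace slot 1: 2·(5+0) − (-4) = 14 → (14,5,0)
replace slot 3: 2·(14+5) − 0 = 38 → (14,5,38)
replace slot 1: 2·(5+38) − 14 = 72 → (72,5,38)

72,5,38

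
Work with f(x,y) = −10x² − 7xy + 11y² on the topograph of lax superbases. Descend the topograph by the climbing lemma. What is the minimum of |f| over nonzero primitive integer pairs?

descent: ρ → (11,7,-10)  [lands on river]
river: ρ → (-10,13,8)
river: ρ → (8,19,-4)
river: ρ → (-4,21,3)
river: ρ → (3,21,-4)
river: ρ → (-4,19,8)
river: ρ → (8,13,-10)
river: ρ → (-10,7,11)
river: ρ → (11,15,-6)
river: ρ → (-6,21,2)
river: ρ → (2,19,-16)
river: ρ → (-16,13,5)
river: ρ → (5,17,-10)
river: ρ → (-10,3,12)
river: ρ → (12,21,-1)
river: ρ → (-1,21,12)
river: ρ → (12,3,-10)
river: ρ → (-10,17,5)
river: ρ → (5,13,-16)
river: ρ → (-16,19,2)
river: ρ → (2,21,-6)
river: ρ → (-6,15,11)
closes: descent 1, river 22
min |a| on river = 1

1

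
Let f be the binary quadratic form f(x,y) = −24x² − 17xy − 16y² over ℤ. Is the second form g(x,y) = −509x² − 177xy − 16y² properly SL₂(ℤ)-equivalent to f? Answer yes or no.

D₁ = -1247, D₂ = -1247
f is negative-definite; reduce −f:
−f: flip: (24,17,16)→(16,-17,24)
−f: translate: b→15 (≡-17 mod 32), so (16,-17,24)→(16,15,23)
−f: reduced (well bottom): (16,15,23) with a≤c, −a<b≤a
flip sign back: reduced form of f is (-16,-15,-23)
g is negative-definite; reduce −g:
−g: flip: (509,177,16)→(16,-177,509)
−g: translate: b→15 (≡-177 mod 32), so (16,-177,509)→(16,15,23)
−g: reduced (well bottom): (16,15,23) with a≤c, −a<b≤a
flip sign back: reduced form of g is (-16,-15,-23)
reduced forms (-16, -15, -23) vs (-16, -15, -23) ⇒ equivalent

yes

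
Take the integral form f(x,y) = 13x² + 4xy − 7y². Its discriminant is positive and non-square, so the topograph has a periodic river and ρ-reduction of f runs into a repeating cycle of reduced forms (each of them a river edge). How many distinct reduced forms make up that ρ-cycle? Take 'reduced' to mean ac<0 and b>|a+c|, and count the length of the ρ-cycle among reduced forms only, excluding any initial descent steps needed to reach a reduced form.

D = 380, ⌊√D⌋ = 19
descent: ρ → (-7,10,10)  [lands on river]
river: ρ → (10,10,-7)
river: ρ → (-7,18,2)
river: ρ → (2,18,-7)
ρ-cycle length = 4 (tail of 1 descent step not counted)

4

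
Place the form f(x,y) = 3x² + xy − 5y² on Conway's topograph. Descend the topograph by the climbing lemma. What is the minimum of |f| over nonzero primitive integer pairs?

descent: ρ → (-5,-1,3)
descent: ρ → (3,7,-1)  [lands on river]
river: ρ → (-1,7,3)
river: ρ → (3,5,-3)
river: ρ → (-3,7,1)
river: ρ → (1,7,-3)
river: ρ → (-3,5,3)
closes: descent 2, river 6
min |a| on river = 1

1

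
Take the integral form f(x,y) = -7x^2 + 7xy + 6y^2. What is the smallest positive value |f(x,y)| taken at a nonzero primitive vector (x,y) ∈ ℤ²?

river: ρ → (6,5,-8)
river: ρ → (-8,11,3)
river: ρ → (3,13,-4)
river: ρ → (-4,11,6)
river: ρ → (6,13,-2)
river: ρ → (-2,11,12)
river: ρ → (12,13,-1)
river: ρ → (-1,13,12)
river: ρ → (12,11,-2)
river: ρ → (-2,13,6)
river: ρ → (6,11,-4)
river: ρ → (-4,13,3)
river: ρ → (3,11,-8)
river: ρ → (-8,5,6)
river: ρ → (6,7,-7)
river: ρ → (-7,7,6)
closes: descent 0, river 16
min |a| on river = 1

1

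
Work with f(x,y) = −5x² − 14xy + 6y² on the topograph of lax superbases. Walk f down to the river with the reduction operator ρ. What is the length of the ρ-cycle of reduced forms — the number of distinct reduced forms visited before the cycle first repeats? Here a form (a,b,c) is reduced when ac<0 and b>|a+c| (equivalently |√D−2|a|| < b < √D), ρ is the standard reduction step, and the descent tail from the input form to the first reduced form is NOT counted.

D = 316, ⌊√D⌋ = 17
descent: ρ → (6,14,-5)  [lands on river]
river: ρ → (-5,16,3)
river: ρ → (3,14,-10)
river: ρ → (-10,6,7)
river: ρ → (7,8,-9)
river: ρ → (-9,10,6)
ρ-cycle length = 6 (tail of 1 descent step not counted)

6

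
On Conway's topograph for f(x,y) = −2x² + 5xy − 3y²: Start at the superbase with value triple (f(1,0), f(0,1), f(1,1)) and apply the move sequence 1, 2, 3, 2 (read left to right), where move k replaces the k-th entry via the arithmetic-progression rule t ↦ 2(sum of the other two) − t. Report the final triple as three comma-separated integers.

start (-2,-3,0) = (f(1,0),f(0,1),f(1,1))
replace slot 1: 2·((-3)+0) − (-2) = -4 → (-4,-3,0)
replace slot 2: 2·((-4)+0) − (-3) = -5 → (-4,-5,0)
replace slot 3: 2·((-4)+(-5)) − 0 = -18 → (-4,-5,-18)
replace slot 2: 2·((-4)+(-18)) − (-5) = -39 → (-4,-39,-18)

-4,-39,-18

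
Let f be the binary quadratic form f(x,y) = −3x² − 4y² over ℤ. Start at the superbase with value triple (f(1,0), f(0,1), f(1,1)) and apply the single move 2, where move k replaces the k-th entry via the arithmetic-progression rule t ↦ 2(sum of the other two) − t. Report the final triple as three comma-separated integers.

start (-3,-4,-7) = (f(1,0),f(0,1),f(1,1))
replace slot 2: 2·((-3)+(-7)) − (-4) = -16 → (-3,-16,-7)

-3,-16,-7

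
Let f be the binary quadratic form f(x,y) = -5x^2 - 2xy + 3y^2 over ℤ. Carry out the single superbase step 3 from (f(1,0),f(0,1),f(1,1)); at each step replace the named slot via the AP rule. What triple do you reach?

start (-5,3,-4) = (f(1,0),f(0,1),f(1,1))
replace slot 3: 2·((-5)+3) − (-4) = 0 → (-5,3,0)

-5,3,0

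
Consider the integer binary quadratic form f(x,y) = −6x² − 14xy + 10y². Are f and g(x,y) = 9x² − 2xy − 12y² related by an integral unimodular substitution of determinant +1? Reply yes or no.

D₁ = 436, D₂ = 436
river cycle of f (length 14): (10, 14, -6), (-6, 10, 14), (14, 18, -2), (-2, 18, 14), (14, 10, -6), (-6, 14, 10), (10, 6, -10), (-10, 14, 6), (6, 10, -14), (-14, 18, 2), … (4 more)
river cycle of g (length 30): (9, 16, -5), (-5, 14, 12), (12, 10, -7), (-7, 18, 4), (4, 14, -15), (-15, 16, 3), (3, 20, -3), (-3, 16, 15), (15, 14, -4), (-4, 18, 7), … (20 more)
cycles differ ⇒ inequivalent

no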